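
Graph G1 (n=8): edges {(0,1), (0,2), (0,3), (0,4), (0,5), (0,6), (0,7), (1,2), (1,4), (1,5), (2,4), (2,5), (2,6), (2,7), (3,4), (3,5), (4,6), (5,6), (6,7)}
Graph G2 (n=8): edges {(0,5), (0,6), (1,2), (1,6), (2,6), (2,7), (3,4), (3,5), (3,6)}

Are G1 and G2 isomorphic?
No, not isomorphic

The graphs are NOT isomorphic.

Counting triangles (3-cliques): G1 has 17, G2 has 1.
Triangle count is an isomorphism invariant, so differing triangle counts rule out isomorphism.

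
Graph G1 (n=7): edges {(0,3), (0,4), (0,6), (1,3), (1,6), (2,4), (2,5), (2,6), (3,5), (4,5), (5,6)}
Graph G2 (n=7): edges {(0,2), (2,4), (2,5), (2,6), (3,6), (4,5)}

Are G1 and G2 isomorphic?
No, not isomorphic

The graphs are NOT isomorphic.

Connected components of G1: 1 component(s) with vertex sets [[0, 1, 2, 3, 4, 5, 6]], sizes [7].
Connected components of G2: 2 component(s) with vertex sets [[1], [0, 2, 3, 4, 5, 6]], sizes [1, 6].
The number of connected components (and the multiset of component sizes) is an isomorphism invariant — an isomorphism maps each component of G1 bijectively onto a component of G2. Since G1 has 1 component(s) and G2 has 2, they cannot be isomorphic.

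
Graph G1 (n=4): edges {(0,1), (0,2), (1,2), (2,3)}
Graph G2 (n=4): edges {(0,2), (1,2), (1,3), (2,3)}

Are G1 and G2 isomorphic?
Yes, isomorphic

The graphs are isomorphic.
One valid mapping φ: V(G1) → V(G2): 0→1, 1→3, 2→2, 3→0

Verify φ preserves adjacency — for each edge of G1, its image is an edge of G2:
  (0,1) → (φ(0),φ(1)) = (1,3) ∈ E(G2) ✓
  (0,2) → (φ(0),φ(2)) = (1,2) ∈ E(G2) ✓
  (1,2) → (φ(1),φ(2)) = (2,3) ∈ E(G2) ✓
  (2,3) → (φ(2),φ(3)) = (0,2) ∈ E(G2) ✓
All 4 edges of G1 map to edges of G2, and |E(G1)| = |E(G2)| = 4, so φ is a bijection on edges as well as vertices. Hence G1 ≅ G2.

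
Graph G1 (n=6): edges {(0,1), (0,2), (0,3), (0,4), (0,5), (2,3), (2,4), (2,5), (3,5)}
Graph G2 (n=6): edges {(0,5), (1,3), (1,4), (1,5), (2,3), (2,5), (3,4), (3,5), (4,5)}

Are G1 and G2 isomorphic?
Yes, isomorphic

The graphs are isomorphic.
One valid mapping φ: V(G1) → V(G2): 0→5, 1→0, 2→3, 3→1, 4→2, 5→4

Verify φ preserves adjacency — for each edge of G1, its image is an edge of G2:
  (0,1) → (φ(0),φ(1)) = (0,5) ∈ E(G2) ✓
  (0,2) → (φ(0),φ(2)) = (3,5) ∈ E(G2) ✓
  (0,3) → (φ(0),φ(3)) = (1,5) ∈ E(G2) ✓
  (0,4) → (φ(0),φ(4)) = (2,5) ∈ E(G2) ✓
  (0,5) → (φ(0),φ(5)) = (4,5) ∈ E(G2) ✓
  (2,3) → (φ(2),φ(3)) = (1,3) ∈ E(G2) ✓
  (2,4) → (φ(2),φ(4)) = (2,3) ∈ E(G2) ✓
  (2,5) → (φ(2),φ(5)) = (3,4) ∈ E(G2) ✓
  (3,5) → (φ(3),φ(5)) = (1,4) ∈ E(G2) ✓
All 9 edges of G1 map to edges of G2, and |E(G1)| = |E(G2)| = 9, so φ is a bijection on edges as well as vertices. Hence G1 ≅ G2.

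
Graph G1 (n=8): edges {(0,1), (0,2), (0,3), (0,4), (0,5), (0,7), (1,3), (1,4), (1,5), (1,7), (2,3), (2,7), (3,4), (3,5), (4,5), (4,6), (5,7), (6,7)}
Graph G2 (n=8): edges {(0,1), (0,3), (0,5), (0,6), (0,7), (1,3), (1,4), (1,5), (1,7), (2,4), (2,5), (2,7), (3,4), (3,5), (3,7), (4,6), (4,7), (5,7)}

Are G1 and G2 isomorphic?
Yes, isomorphic

The graphs are isomorphic.
One valid mapping φ: V(G1) → V(G2): 0→7, 1→1, 2→2, 3→5, 4→0, 5→3, 6→6, 7→4

Verify φ preserves adjacency — for each edge of G1, its image is an edge of G2:
  (0,1) → (φ(0),φ(1)) = (1,7) ∈ E(G2) ✓
  (0,2) → (φ(0),φ(2)) = (2,7) ∈ E(G2) ✓
  (0,3) → (φ(0),φ(3)) = (5,7) ∈ E(G2) ✓
  (0,4) → (φ(0),φ(4)) = (0,7) ∈ E(G2) ✓
  (0,5) → (φ(0),φ(5)) = (3,7) ∈ E(G2) ✓
  (0,7) → (φ(0),φ(7)) = (4,7) ∈ E(G2) ✓
  (1,3) → (φ(1),φ(3)) = (1,5) ∈ E(G2) ✓
  (1,4) → (φ(1),φ(4)) = (0,1) ∈ E(G2) ✓
  (1,5) → (φ(1),φ(5)) = (1,3) ∈ E(G2) ✓
  (1,7) → (φ(1),φ(7)) = (1,4) ∈ E(G2) ✓
  (2,3) → (φ(2),φ(3)) = (2,5) ∈ E(G2) ✓
  (2,7) → (φ(2),φ(7)) = (2,4) ∈ E(G2) ✓
  (3,4) → (φ(3),φ(4)) = (0,5) ∈ E(G2) ✓
  (3,5) → (φ(3),φ(5)) = (3,5) ∈ E(G2) ✓
  (4,5) → (φ(4),φ(5)) = (0,3) ∈ E(G2) ✓
  (4,6) → (φ(4),φ(6)) = (0,6) ∈ E(G2) ✓
  (5,7) → (φ(5),φ(7)) = (3,4) ∈ E(G2) ✓
  (6,7) → (φ(6),φ(7)) = (4,6) ∈ E(G2) ✓
All 18 edges of G1 map to edges of G2, and |E(G1)| = |E(G2)| = 18, so φ is a bijection on edges as well as vertices. Hence G1 ≅ G2.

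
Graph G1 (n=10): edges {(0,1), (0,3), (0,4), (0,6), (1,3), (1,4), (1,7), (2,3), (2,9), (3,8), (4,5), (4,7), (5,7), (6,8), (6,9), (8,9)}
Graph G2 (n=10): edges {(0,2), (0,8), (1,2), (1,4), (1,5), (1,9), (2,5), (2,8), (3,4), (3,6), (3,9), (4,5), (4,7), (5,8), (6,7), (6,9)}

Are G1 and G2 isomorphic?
Yes, isomorphic

The graphs are isomorphic.
One valid mapping φ: V(G1) → V(G2): 0→1, 1→5, 2→7, 3→4, 4→2, 5→0, 6→9, 7→8, 8→3, 9→6

Verify φ preserves adjacency — for each edge of G1, its image is an edge of G2:
  (0,1) → (φ(0),φ(1)) = (1,5) ∈ E(G2) ✓
  (0,3) → (φ(0),φ(3)) = (1,4) ∈ E(G2) ✓
  (0,4) → (φ(0),φ(4)) = (1,2) ∈ E(G2) ✓
  (0,6) → (φ(0),φ(6)) = (1,9) ∈ E(G2) ✓
  (1,3) → (φ(1),φ(3)) = (4,5) ∈ E(G2) ✓
  (1,4) → (φ(1),φ(4)) = (2,5) ∈ E(G2) ✓
  (1,7) → (φ(1),φ(7)) = (5,8) ∈ E(G2) ✓
  (2,3) → (φ(2),φ(3)) = (4,7) ∈ E(G2) ✓
  (2,9) → (φ(2),φ(9)) = (6,7) ∈ E(G2) ✓
  (3,8) → (φ(3),φ(8)) = (3,4) ∈ E(G2) ✓
  (4,5) → (φ(4),φ(5)) = (0,2) ∈ E(G2) ✓
  (4,7) → (φ(4),φ(7)) = (2,8) ∈ E(G2) ✓
  (5,7) → (φ(5),φ(7)) = (0,8) ∈ E(G2) ✓
  (6,8) → (φ(6),φ(8)) = (3,9) ∈ E(G2) ✓
  (6,9) → (φ(6),φ(9)) = (6,9) ∈ E(G2) ✓
  (8,9) → (φ(8),φ(9)) = (3,6) ∈ E(G2) ✓
All 16 edges of G1 map to edges of G2, and |E(G1)| = |E(G2)| = 16, so φ is a bijection on edges as well as vertices. Hence G1 ≅ G2.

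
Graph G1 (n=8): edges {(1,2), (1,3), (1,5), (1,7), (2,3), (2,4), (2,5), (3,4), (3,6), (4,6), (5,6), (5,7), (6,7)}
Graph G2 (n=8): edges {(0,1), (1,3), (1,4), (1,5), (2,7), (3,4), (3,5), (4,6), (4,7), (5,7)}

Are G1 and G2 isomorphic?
No, not isomorphic

The graphs are NOT isomorphic.

Connected components of G1: 2 component(s) with vertex sets [[0], [1, 2, 3, 4, 5, 6, 7]], sizes [1, 7].
Connected components of G2: 1 component(s) with vertex sets [[0, 1, 2, 3, 4, 5, 6, 7]], sizes [8].
The number of connected components (and the multiset of component sizes) is an isomorphism invariant — an isomorphism maps each component of G1 bijectively onto a component of G2. Since G1 has 2 component(s) and G2 has 1, they cannot be isomorphic.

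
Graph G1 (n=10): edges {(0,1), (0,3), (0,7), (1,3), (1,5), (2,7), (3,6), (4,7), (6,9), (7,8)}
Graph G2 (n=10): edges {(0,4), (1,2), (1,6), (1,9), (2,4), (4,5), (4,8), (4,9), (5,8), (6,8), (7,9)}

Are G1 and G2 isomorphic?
No, not isomorphic

The graphs are NOT isomorphic.

Connected components of G1: 1 component(s) with vertex sets [[0, 1, 2, 3, 4, 5, 6, 7, 8, 9]], sizes [10].
Connected components of G2: 2 component(s) with vertex sets [[3], [0, 1, 2, 4, 5, 6, 7, 8, 9]], sizes [1, 9].
The number of connected components (and the multiset of component sizes) is an isomorphism invariant — an isomorphism maps each component of G1 bijectively onto a component of G2. Since G1 has 1 component(s) and G2 has 2, they cannot be isomorphic.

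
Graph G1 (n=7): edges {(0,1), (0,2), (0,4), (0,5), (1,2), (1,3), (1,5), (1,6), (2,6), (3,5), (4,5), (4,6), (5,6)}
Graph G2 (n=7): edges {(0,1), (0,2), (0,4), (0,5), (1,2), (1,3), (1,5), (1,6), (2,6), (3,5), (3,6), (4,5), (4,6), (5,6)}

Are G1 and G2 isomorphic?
No, not isomorphic

The graphs are NOT isomorphic.

Counting edges: G1 has 13 edge(s); G2 has 14 edge(s).
Edge count is an isomorphism invariant (a bijection on vertices induces a bijection on edges), so differing edge counts rule out isomorphism.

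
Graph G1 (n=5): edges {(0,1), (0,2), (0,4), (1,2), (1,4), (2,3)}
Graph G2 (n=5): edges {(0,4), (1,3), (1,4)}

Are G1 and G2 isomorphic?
No, not isomorphic

The graphs are NOT isomorphic.

Degrees in G1: deg(0)=3, deg(1)=3, deg(2)=3, deg(3)=1, deg(4)=2.
Sorted degree sequence of G1: [3, 3, 3, 2, 1].
Degrees in G2: deg(0)=1, deg(1)=2, deg(2)=0, deg(3)=1, deg(4)=2.
Sorted degree sequence of G2: [2, 2, 1, 1, 0].
The (sorted) degree sequence is an isomorphism invariant, so since G1 and G2 have different degree sequences they cannot be isomorphic.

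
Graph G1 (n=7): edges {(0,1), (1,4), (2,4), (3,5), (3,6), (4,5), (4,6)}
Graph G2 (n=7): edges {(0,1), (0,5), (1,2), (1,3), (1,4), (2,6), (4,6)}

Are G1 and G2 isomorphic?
Yes, isomorphic

The graphs are isomorphic.
One valid mapping φ: V(G1) → V(G2): 0→5, 1→0, 2→3, 3→6, 4→1, 5→4, 6→2

Verify φ preserves adjacency — for each edge of G1, its image is an edge of G2:
  (0,1) → (φ(0),φ(1)) = (0,5) ∈ E(G2) ✓
  (1,4) → (φ(1),φ(4)) = (0,1) ∈ E(G2) ✓
  (2,4) → (φ(2),φ(4)) = (1,3) ∈ E(G2) ✓
  (3,5) → (φ(3),φ(5)) = (4,6) ∈ E(G2) ✓
  (3,6) → (φ(3),φ(6)) = (2,6) ∈ E(G2) ✓
  (4,5) → (φ(4),φ(5)) = (1,4) ∈ E(G2) ✓
  (4,6) → (φ(4),φ(6)) = (1,2) ∈ E(G2) ✓
All 7 edges of G1 map to edges of G2, and |E(G1)| = |E(G2)| = 7, so φ is a bijection on edges as well as vertices. Hence G1 ≅ G2.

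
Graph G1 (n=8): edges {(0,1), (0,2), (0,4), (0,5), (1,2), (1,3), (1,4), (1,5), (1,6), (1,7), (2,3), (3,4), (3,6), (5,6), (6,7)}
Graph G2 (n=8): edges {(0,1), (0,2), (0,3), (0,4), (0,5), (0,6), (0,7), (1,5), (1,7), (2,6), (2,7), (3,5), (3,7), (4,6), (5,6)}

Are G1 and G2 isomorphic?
Yes, isomorphic

The graphs are isomorphic.
One valid mapping φ: V(G1) → V(G2): 0→7, 1→0, 2→1, 3→5, 4→3, 5→2, 6→6, 7→4

Verify φ preserves adjacency — for each edge of G1, its image is an edge of G2:
  (0,1) → (φ(0),φ(1)) = (0,7) ∈ E(G2) ✓
  (0,2) → (φ(0),φ(2)) = (1,7) ∈ E(G2) ✓
  (0,4) → (φ(0),φ(4)) = (3,7) ∈ E(G2) ✓
  (0,5) → (φ(0),φ(5)) = (2,7) ∈ E(G2) ✓
  (1,2) → (φ(1),φ(2)) = (0,1) ∈ E(G2) ✓
  (1,3) → (φ(1),φ(3)) = (0,5) ∈ E(G2) ✓
  (1,4) → (φ(1),φ(4)) = (0,3) ∈ E(G2) ✓
  (1,5) → (φ(1),φ(5)) = (0,2) ∈ E(G2) ✓
  (1,6) → (φ(1),φ(6)) = (0,6) ∈ E(G2) ✓
  (1,7) → (φ(1),φ(7)) = (0,4) ∈ E(G2) ✓
  (2,3) → (φ(2),φ(3)) = (1,5) ∈ E(G2) ✓
  (3,4) → (φ(3),φ(4)) = (3,5) ∈ E(G2) ✓
  (3,6) → (φ(3),φ(6)) = (5,6) ∈ E(G2) ✓
  (5,6) → (φ(5),φ(6)) = (2,6) ∈ E(G2) ✓
  (6,7) → (φ(6),φ(7)) = (4,6) ∈ E(G2) ✓
All 15 edges of G1 map to edges of G2, and |E(G1)| = |E(G2)| = 15, so φ is a bijection on edges as well as vertices. Hence G1 ≅ G2.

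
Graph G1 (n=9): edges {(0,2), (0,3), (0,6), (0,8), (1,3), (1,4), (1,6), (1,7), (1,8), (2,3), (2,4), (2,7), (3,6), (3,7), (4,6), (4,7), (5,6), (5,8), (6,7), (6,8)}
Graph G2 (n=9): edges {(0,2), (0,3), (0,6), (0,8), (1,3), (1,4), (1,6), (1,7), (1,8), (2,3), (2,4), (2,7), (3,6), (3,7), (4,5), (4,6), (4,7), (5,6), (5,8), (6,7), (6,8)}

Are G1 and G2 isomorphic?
No, not isomorphic

The graphs are NOT isomorphic.

Counting edges: G1 has 20 edge(s); G2 has 21 edge(s).
Edge count is an isomorphism invariant (a bijection on vertices induces a bijection on edges), so differing edge counts rule out isomorphism.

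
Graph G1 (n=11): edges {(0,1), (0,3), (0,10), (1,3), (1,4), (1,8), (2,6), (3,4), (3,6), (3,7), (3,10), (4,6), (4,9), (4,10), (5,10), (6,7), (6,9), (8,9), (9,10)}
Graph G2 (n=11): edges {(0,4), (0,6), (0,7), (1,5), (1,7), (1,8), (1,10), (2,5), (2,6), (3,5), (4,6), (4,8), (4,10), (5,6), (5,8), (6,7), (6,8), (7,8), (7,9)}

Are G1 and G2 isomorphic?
Yes, isomorphic

The graphs are isomorphic.
One valid mapping φ: V(G1) → V(G2): 0→0, 1→4, 2→3, 3→6, 4→8, 5→9, 6→5, 7→2, 8→10, 9→1, 10→7

Verify φ preserves adjacency — for each edge of G1, its image is an edge of G2:
  (0,1) → (φ(0),φ(1)) = (0,4) ∈ E(G2) ✓
  (0,3) → (φ(0),φ(3)) = (0,6) ∈ E(G2) ✓
  (0,10) → (φ(0),φ(10)) = (0,7) ∈ E(G2) ✓
  (1,3) → (φ(1),φ(3)) = (4,6) ∈ E(G2) ✓
  (1,4) → (φ(1),φ(4)) = (4,8) ∈ E(G2) ✓
  (1,8) → (φ(1),φ(8)) = (4,10) ∈ E(G2) ✓
  (2,6) → (φ(2),φ(6)) = (3,5) ∈ E(G2) ✓
  (3,4) → (φ(3),φ(4)) = (6,8) ∈ E(G2) ✓
  (3,6) → (φ(3),φ(6)) = (5,6) ∈ E(G2) ✓
  (3,7) → (φ(3),φ(7)) = (2,6) ∈ E(G2) ✓
  (3,10) → (φ(3),φ(10)) = (6,7) ∈ E(G2) ✓
  (4,6) → (φ(4),φ(6)) = (5,8) ∈ E(G2) ✓
  (4,9) → (φ(4),φ(9)) = (1,8) ∈ E(G2) ✓
  (4,10) → (φ(4),φ(10)) = (7,8) ∈ E(G2) ✓
  (5,10) → (φ(5),φ(10)) = (7,9) ∈ E(G2) ✓
  (6,7) → (φ(6),φ(7)) = (2,5) ∈ E(G2) ✓
  (6,9) → (φ(6),φ(9)) = (1,5) ∈ E(G2) ✓
  (8,9) → (φ(8),φ(9)) = (1,10) ∈ E(G2) ✓
  (9,10) → (φ(9),φ(10)) = (1,7) ∈ E(G2) ✓
All 19 edges of G1 map to edges of G2, and |E(G1)| = |E(G2)| = 19, so φ is a bijection on edges as well as vertices. Hence G1 ≅ G2.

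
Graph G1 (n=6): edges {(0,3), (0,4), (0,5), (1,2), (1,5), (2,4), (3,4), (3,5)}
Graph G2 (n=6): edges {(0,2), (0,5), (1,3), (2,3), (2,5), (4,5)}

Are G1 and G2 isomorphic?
No, not isomorphic

The graphs are NOT isomorphic.

Counting triangles (3-cliques): G1 has 2, G2 has 1.
Triangle count is an isomorphism invariant, so differing triangle counts rule out isomorphism.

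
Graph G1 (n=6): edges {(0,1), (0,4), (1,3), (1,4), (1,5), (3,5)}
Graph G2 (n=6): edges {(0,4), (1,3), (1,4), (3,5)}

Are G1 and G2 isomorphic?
No, not isomorphic

The graphs are NOT isomorphic.

Counting edges: G1 has 6 edge(s); G2 has 4 edge(s).
Edge count is an isomorphism invariant (a bijection on vertices induces a bijection on edges), so differing edge counts rule out isomorphism.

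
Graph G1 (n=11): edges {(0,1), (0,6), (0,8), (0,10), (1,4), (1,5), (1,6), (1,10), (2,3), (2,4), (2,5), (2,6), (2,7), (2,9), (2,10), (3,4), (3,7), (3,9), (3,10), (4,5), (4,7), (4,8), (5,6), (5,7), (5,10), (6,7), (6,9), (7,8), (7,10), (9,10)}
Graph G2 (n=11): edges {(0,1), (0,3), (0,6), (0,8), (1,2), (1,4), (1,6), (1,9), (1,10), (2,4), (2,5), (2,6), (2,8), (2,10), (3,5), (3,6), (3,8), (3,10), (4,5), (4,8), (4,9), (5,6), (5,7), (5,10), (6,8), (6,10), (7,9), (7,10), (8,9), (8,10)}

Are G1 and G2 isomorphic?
Yes, isomorphic

The graphs are isomorphic.
One valid mapping φ: V(G1) → V(G2): 0→9, 1→4, 2→6, 3→3, 4→5, 5→2, 6→1, 7→10, 8→7, 9→0, 10→8

Verify φ preserves adjacency — for each edge of G1, its image is an edge of G2:
  (0,1) → (φ(0),φ(1)) = (4,9) ∈ E(G2) ✓
  (0,6) → (φ(0),φ(6)) = (1,9) ∈ E(G2) ✓
  (0,8) → (φ(0),φ(8)) = (7,9) ∈ E(G2) ✓
  (0,10) → (φ(0),φ(10)) = (8,9) ∈ E(G2) ✓
  (1,4) → (φ(1),φ(4)) = (4,5) ∈ E(G2) ✓
  (1,5) → (φ(1),φ(5)) = (2,4) ∈ E(G2) ✓
  (1,6) → (φ(1),φ(6)) = (1,4) ∈ E(G2) ✓
  (1,10) → (φ(1),φ(10)) = (4,8) ∈ E(G2) ✓
  (2,3) → (φ(2),φ(3)) = (3,6) ∈ E(G2) ✓
  (2,4) → (φ(2),φ(4)) = (5,6) ∈ E(G2) ✓
  (2,5) → (φ(2),φ(5)) = (2,6) ∈ E(G2) ✓
  (2,6) → (φ(2),φ(6)) = (1,6) ∈ E(G2) ✓
  (2,7) → (φ(2),φ(7)) = (6,10) ∈ E(G2) ✓
  (2,9) → (φ(2),φ(9)) = (0,6) ∈ E(G2) ✓
  (2,10) → (φ(2),φ(10)) = (6,8) ∈ E(G2) ✓
  (3,4) → (φ(3),φ(4)) = (3,5) ∈ E(G2) ✓
  (3,7) → (φ(3),φ(7)) = (3,10) ∈ E(G2) ✓
  (3,9) → (φ(3),φ(9)) = (0,3) ∈ E(G2) ✓
  (3,10) → (φ(3),φ(10)) = (3,8) ∈ E(G2) ✓
  (4,5) → (φ(4),φ(5)) = (2,5) ∈ E(G2) ✓
  (4,7) → (φ(4),φ(7)) = (5,10) ∈ E(G2) ✓
  (4,8) → (φ(4),φ(8)) = (5,7) ∈ E(G2) ✓
  (5,6) → (φ(5),φ(6)) = (1,2) ∈ E(G2) ✓
  (5,7) → (φ(5),φ(7)) = (2,10) ∈ E(G2) ✓
  (5,10) → (φ(5),φ(10)) = (2,8) ∈ E(G2) ✓
  (6,7) → (φ(6),φ(7)) = (1,10) ∈ E(G2) ✓
  (6,9) → (φ(6),φ(9)) = (0,1) ∈ E(G2) ✓
  (7,8) → (φ(7),φ(8)) = (7,10) ∈ E(G2) ✓
  (7,10) → (φ(7),φ(10)) = (8,10) ∈ E(G2) ✓
  (9,10) → (φ(9),φ(10)) = (0,8) ∈ E(G2) ✓
All 30 edges of G1 map to edges of G2, and |E(G1)| = |E(G2)| = 30, so φ is a bijection on edges as well as vertices. Hence G1 ≅ G2.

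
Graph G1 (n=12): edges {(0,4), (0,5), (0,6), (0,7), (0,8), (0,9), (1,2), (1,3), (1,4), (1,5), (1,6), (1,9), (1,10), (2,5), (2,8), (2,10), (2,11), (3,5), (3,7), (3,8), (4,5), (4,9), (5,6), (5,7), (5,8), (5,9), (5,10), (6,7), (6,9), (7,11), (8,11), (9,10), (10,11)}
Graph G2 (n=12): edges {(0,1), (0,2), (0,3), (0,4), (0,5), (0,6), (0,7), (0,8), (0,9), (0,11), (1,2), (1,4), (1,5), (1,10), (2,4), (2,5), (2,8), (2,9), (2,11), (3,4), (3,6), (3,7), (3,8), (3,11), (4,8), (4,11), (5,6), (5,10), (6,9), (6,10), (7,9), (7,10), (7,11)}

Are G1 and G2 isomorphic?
Yes, isomorphic

The graphs are isomorphic.
One valid mapping φ: V(G1) → V(G2): 0→3, 1→2, 2→5, 3→9, 4→8, 5→0, 6→11, 7→7, 8→6, 9→4, 10→1, 11→10

Verify φ preserves adjacency — for each edge of G1, its image is an edge of G2:
  (0,4) → (φ(0),φ(4)) = (3,8) ∈ E(G2) ✓
  (0,5) → (φ(0),φ(5)) = (0,3) ∈ E(G2) ✓
  (0,6) → (φ(0),φ(6)) = (3,11) ∈ E(G2) ✓
  (0,7) → (φ(0),φ(7)) = (3,7) ∈ E(G2) ✓
  (0,8) → (φ(0),φ(8)) = (3,6) ∈ E(G2) ✓
  (0,9) → (φ(0),φ(9)) = (3,4) ∈ E(G2) ✓
  (1,2) → (φ(1),φ(2)) = (2,5) ∈ E(G2) ✓
  (1,3) → (φ(1),φ(3)) = (2,9) ∈ E(G2) ✓
  (1,4) → (φ(1),φ(4)) = (2,8) ∈ E(G2) ✓
  (1,5) → (φ(1),φ(5)) = (0,2) ∈ E(G2) ✓
  (1,6) → (φ(1),φ(6)) = (2,11) ∈ E(G2) ✓
  (1,9) → (φ(1),φ(9)) = (2,4) ∈ E(G2) ✓
  (1,10) → (φ(1),φ(10)) = (1,2) ∈ E(G2) ✓
  (2,5) → (φ(2),φ(5)) = (0,5) ∈ E(G2) ✓
  (2,8) → (φ(2),φ(8)) = (5,6) ∈ E(G2) ✓
  (2,10) → (φ(2),φ(10)) = (1,5) ∈ E(G2) ✓
  (2,11) → (φ(2),φ(11)) = (5,10) ∈ E(G2) ✓
  (3,5) → (φ(3),φ(5)) = (0,9) ∈ E(G2) ✓
  (3,7) → (φ(3),φ(7)) = (7,9) ∈ E(G2) ✓
  (3,8) → (φ(3),φ(8)) = (6,9) ∈ E(G2) ✓
  (4,5) → (φ(4),φ(5)) = (0,8) ∈ E(G2) ✓
  (4,9) → (φ(4),φ(9)) = (4,8) ∈ E(G2) ✓
  (5,6) → (φ(5),φ(6)) = (0,11) ∈ E(G2) ✓
  (5,7) → (φ(5),φ(7)) = (0,7) ∈ E(G2) ✓
  (5,8) → (φ(5),φ(8)) = (0,6) ∈ E(G2) ✓
  (5,9) → (φ(5),φ(9)) = (0,4) ∈ E(G2) ✓
  (5,10) → (φ(5),φ(10)) = (0,1) ∈ E(G2) ✓
  (6,7) → (φ(6),φ(7)) = (7,11) ∈ E(G2) ✓
  (6,9) → (φ(6),φ(9)) = (4,11) ∈ E(G2) ✓
  (7,11) → (φ(7),φ(11)) = (7,10) ∈ E(G2) ✓
  (8,11) → (φ(8),φ(11)) = (6,10) ∈ E(G2) ✓
  (9,10) → (φ(9),φ(10)) = (1,4) ∈ E(G2) ✓
  (10,11) → (φ(10),φ(11)) = (1,10) ∈ E(G2) ✓
All 33 edges of G1 map to edges of G2, and |E(G1)| = |E(G2)| = 33, so φ is a bijection on edges as well as vertices. Hence G1 ≅ G2.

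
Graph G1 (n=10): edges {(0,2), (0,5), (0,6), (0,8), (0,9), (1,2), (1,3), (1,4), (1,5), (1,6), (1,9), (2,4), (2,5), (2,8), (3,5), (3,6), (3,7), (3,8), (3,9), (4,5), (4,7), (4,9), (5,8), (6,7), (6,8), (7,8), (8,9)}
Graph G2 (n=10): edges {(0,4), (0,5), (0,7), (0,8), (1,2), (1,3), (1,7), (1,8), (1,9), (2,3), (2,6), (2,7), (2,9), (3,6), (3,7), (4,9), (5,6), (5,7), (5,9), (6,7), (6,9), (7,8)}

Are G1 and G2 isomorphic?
No, not isomorphic

The graphs are NOT isomorphic.

Counting triangles (3-cliques): G1 has 20, G2 has 14.
Triangle count is an isomorphism invariant, so differing triangle counts rule out isomorphism.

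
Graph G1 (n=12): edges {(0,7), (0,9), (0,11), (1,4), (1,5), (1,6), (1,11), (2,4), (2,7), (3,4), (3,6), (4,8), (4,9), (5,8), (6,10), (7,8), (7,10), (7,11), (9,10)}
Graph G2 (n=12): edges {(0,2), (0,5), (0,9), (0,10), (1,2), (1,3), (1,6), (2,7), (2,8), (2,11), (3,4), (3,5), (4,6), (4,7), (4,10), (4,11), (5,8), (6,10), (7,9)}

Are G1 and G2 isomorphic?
Yes, isomorphic

The graphs are isomorphic.
One valid mapping φ: V(G1) → V(G2): 0→6, 1→0, 2→11, 3→8, 4→2, 5→9, 6→5, 7→4, 8→7, 9→1, 10→3, 11→10

Verify φ preserves adjacency — for each edge of G1, its image is an edge of G2:
  (0,7) → (φ(0),φ(7)) = (4,6) ∈ E(G2) ✓
  (0,9) → (φ(0),φ(9)) = (1,6) ∈ E(G2) ✓
  (0,11) → (φ(0),φ(11)) = (6,10) ∈ E(G2) ✓
  (1,4) → (φ(1),φ(4)) = (0,2) ∈ E(G2) ✓
  (1,5) → (φ(1),φ(5)) = (0,9) ∈ E(G2) ✓
  (1,6) → (φ(1),φ(6)) = (0,5) ∈ E(G2) ✓
  (1,11) → (φ(1),φ(11)) = (0,10) ∈ E(G2) ✓
  (2,4) → (φ(2),φ(4)) = (2,11) ∈ E(G2) ✓
  (2,7) → (φ(2),φ(7)) = (4,11) ∈ E(G2) ✓
  (3,4) → (φ(3),φ(4)) = (2,8) ∈ E(G2) ✓
  (3,6) → (φ(3),φ(6)) = (5,8) ∈ E(G2) ✓
  (4,8) → (φ(4),φ(8)) = (2,7) ∈ E(G2) ✓
  (4,9) → (φ(4),φ(9)) = (1,2) ∈ E(G2) ✓
  (5,8) → (φ(5),φ(8)) = (7,9) ∈ E(G2) ✓
  (6,10) → (φ(6),φ(10)) = (3,5) ∈ E(G2) ✓
  (7,8) → (φ(7),φ(8)) = (4,7) ∈ E(G2) ✓
  (7,10) → (φ(7),φ(10)) = (3,4) ∈ E(G2) ✓
  (7,11) → (φ(7),φ(11)) = (4,10) ∈ E(G2) ✓
  (9,10) → (φ(9),φ(10)) = (1,3) ∈ E(G2) ✓
All 19 edges of G1 map to edges of G2, and |E(G1)| = |E(G2)| = 19, so φ is a bijection on edges as well as vertices. Hence G1 ≅ G2.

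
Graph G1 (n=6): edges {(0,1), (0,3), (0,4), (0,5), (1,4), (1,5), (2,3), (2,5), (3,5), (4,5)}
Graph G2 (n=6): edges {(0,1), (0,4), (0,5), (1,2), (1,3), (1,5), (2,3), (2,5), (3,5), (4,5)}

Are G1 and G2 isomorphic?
Yes, isomorphic

The graphs are isomorphic.
One valid mapping φ: V(G1) → V(G2): 0→1, 1→2, 2→4, 3→0, 4→3, 5→5

Verify φ preserves adjacency — for each edge of G1, its image is an edge of G2:
  (0,1) → (φ(0),φ(1)) = (1,2) ∈ E(G2) ✓
  (0,3) → (φ(0),φ(3)) = (0,1) ∈ E(G2) ✓
  (0,4) → (φ(0),φ(4)) = (1,3) ∈ E(G2) ✓
  (0,5) → (φ(0),φ(5)) = (1,5) ∈ E(G2) ✓
  (1,4) → (φ(1),φ(4)) = (2,3) ∈ E(G2) ✓
  (1,5) → (φ(1),φ(5)) = (2,5) ∈ E(G2) ✓
  (2,3) → (φ(2),φ(3)) = (0,4) ∈ E(G2) ✓
  (2,5) → (φ(2),φ(5)) = (4,5) ∈ E(G2) ✓
  (3,5) → (φ(3),φ(5)) = (0,5) ∈ E(G2) ✓
  (4,5) → (φ(4),φ(5)) = (3,5) ∈ E(G2) ✓
All 10 edges of G1 map to edges of G2, and |E(G1)| = |E(G2)| = 10, so φ is a bijection on edges as well as vertices. Hence G1 ≅ G2.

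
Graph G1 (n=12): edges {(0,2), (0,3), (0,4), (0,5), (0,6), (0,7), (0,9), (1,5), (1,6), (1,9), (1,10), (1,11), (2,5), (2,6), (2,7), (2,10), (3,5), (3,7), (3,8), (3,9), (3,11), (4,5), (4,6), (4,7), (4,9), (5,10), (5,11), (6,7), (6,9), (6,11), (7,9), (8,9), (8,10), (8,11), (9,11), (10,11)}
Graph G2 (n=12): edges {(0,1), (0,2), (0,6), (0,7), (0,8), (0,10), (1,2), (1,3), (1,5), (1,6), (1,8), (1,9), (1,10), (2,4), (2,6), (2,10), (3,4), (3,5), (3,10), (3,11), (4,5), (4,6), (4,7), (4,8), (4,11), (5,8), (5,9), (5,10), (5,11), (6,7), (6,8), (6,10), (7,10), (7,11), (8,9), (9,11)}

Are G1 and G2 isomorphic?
Yes, isomorphic

The graphs are isomorphic.
One valid mapping φ: V(G1) → V(G2): 0→6, 1→3, 2→7, 3→8, 4→2, 5→4, 6→10, 7→0, 8→9, 9→1, 10→11, 11→5

Verify φ preserves adjacency — for each edge of G1, its image is an edge of G2:
  (0,2) → (φ(0),φ(2)) = (6,7) ∈ E(G2) ✓
  (0,3) → (φ(0),φ(3)) = (6,8) ∈ E(G2) ✓
  (0,4) → (φ(0),φ(4)) = (2,6) ∈ E(G2) ✓
  (0,5) → (φ(0),φ(5)) = (4,6) ∈ E(G2) ✓
  (0,6) → (φ(0),φ(6)) = (6,10) ∈ E(G2) ✓
  (0,7) → (φ(0),φ(7)) = (0,6) ∈ E(G2) ✓
  (0,9) → (φ(0),φ(9)) = (1,6) ∈ E(G2) ✓
  (1,5) → (φ(1),φ(5)) = (3,4) ∈ E(G2) ✓
  (1,6) → (φ(1),φ(6)) = (3,10) ∈ E(G2) ✓
  (1,9) → (φ(1),φ(9)) = (1,3) ∈ E(G2) ✓
  (1,10) → (φ(1),φ(10)) = (3,11) ∈ E(G2) ✓
  (1,11) → (φ(1),φ(11)) = (3,5) ∈ E(G2) ✓
  (2,5) → (φ(2),φ(5)) = (4,7) ∈ E(G2) ✓
  (2,6) → (φ(2),φ(6)) = (7,10) ∈ E(G2) ✓
  (2,7) → (φ(2),φ(7)) = (0,7) ∈ E(G2) ✓
  (2,10) → (φ(2),φ(10)) = (7,11) ∈ E(G2) ✓
  (3,5) → (φ(3),φ(5)) = (4,8) ∈ E(G2) ✓
  (3,7) → (φ(3),φ(7)) = (0,8) ∈ E(G2) ✓
  (3,8) → (φ(3),φ(8)) = (8,9) ∈ E(G2) ✓
  (3,9) → (φ(3),φ(9)) = (1,8) ∈ E(G2) ✓
  (3,11) → (φ(3),φ(11)) = (5,8) ∈ E(G2) ✓
  (4,5) → (φ(4),φ(5)) = (2,4) ∈ E(G2) ✓
  (4,6) → (φ(4),φ(6)) = (2,10) ∈ E(G2) ✓
  (4,7) → (φ(4),φ(7)) = (0,2) ∈ E(G2) ✓
  (4,9) → (φ(4),φ(9)) = (1,2) ∈ E(G2) ✓
  (5,10) → (φ(5),φ(10)) = (4,11) ∈ E(G2) ✓
  (5,11) → (φ(5),φ(11)) = (4,5) ∈ E(G2) ✓
  (6,7) → (φ(6),φ(7)) = (0,10) ∈ E(G2) ✓
  (6,9) → (φ(6),φ(9)) = (1,10) ∈ E(G2) ✓
  (6,11) → (φ(6),φ(11)) = (5,10) ∈ E(G2) ✓
  (7,9) → (φ(7),φ(9)) = (0,1) ∈ E(G2) ✓
  (8,9) → (φ(8),φ(9)) = (1,9) ∈ E(G2) ✓
  (8,10) → (φ(8),φ(10)) = (9,11) ∈ E(G2) ✓
  (8,11) → (φ(8),φ(11)) = (5,9) ∈ E(G2) ✓
  (9,11) → (φ(9),φ(11)) = (1,5) ∈ E(G2) ✓
  (10,11) → (φ(10),φ(11)) = (5,11) ∈ E(G2) ✓
All 36 edges of G1 map to edges of G2, and |E(G1)| = |E(G2)| = 36, so φ is a bijection on edges as well as vertices. Hence G1 ≅ G2.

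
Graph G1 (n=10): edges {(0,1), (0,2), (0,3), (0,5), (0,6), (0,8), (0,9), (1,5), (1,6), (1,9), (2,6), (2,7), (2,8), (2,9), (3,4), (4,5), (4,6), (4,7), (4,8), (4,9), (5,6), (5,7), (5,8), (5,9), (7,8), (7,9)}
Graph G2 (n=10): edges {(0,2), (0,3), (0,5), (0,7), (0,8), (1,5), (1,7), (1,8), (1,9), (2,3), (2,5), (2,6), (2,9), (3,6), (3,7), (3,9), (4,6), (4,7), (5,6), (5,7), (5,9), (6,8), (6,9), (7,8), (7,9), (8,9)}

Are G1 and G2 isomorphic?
Yes, isomorphic

The graphs are isomorphic.
One valid mapping φ: V(G1) → V(G2): 0→7, 1→1, 2→0, 3→4, 4→6, 5→9, 6→8, 7→2, 8→3, 9→5

Verify φ preserves adjacency — for each edge of G1, its image is an edge of G2:
  (0,1) → (φ(0),φ(1)) = (1,7) ∈ E(G2) ✓
  (0,2) → (φ(0),φ(2)) = (0,7) ∈ E(G2) ✓
  (0,3) → (φ(0),φ(3)) = (4,7) ∈ E(G2) ✓
  (0,5) → (φ(0),φ(5)) = (7,9) ∈ E(G2) ✓
  (0,6) → (φ(0),φ(6)) = (7,8) ∈ E(G2) ✓
  (0,8) → (φ(0),φ(8)) = (3,7) ∈ E(G2) ✓
  (0,9) → (φ(0),φ(9)) = (5,7) ∈ E(G2) ✓
  (1,5) → (φ(1),φ(5)) = (1,9) ∈ E(G2) ✓
  (1,6) → (φ(1),φ(6)) = (1,8) ∈ E(G2) ✓
  (1,9) → (φ(1),φ(9)) = (1,5) ∈ E(G2) ✓
  (2,6) → (φ(2),φ(6)) = (0,8) ∈ E(G2) ✓
  (2,7) → (φ(2),φ(7)) = (0,2) ∈ E(G2) ✓
  (2,8) → (φ(2),φ(8)) = (0,3) ∈ E(G2) ✓
  (2,9) → (φ(2),φ(9)) = (0,5) ∈ E(G2) ✓
  (3,4) → (φ(3),φ(4)) = (4,6) ∈ E(G2) ✓
  (4,5) → (φ(4),φ(5)) = (6,9) ∈ E(G2) ✓
  (4,6) → (φ(4),φ(6)) = (6,8) ∈ E(G2) ✓
  (4,7) → (φ(4),φ(7)) = (2,6) ∈ E(G2) ✓
  (4,8) → (φ(4),φ(8)) = (3,6) ∈ E(G2) ✓
  (4,9) → (φ(4),φ(9)) = (5,6) ∈ E(G2) ✓
  (5,6) → (φ(5),φ(6)) = (8,9) ∈ E(G2) ✓
  (5,7) → (φ(5),φ(7)) = (2,9) ∈ E(G2) ✓
  (5,8) → (φ(5),φ(8)) = (3,9) ∈ E(G2) ✓
  (5,9) → (φ(5),φ(9)) = (5,9) ∈ E(G2) ✓
  (7,8) → (φ(7),φ(8)) = (2,3) ∈ E(G2) ✓
  (7,9) → (φ(7),φ(9)) = (2,5) ∈ E(G2) ✓
All 26 edges of G1 map to edges of G2, and |E(G1)| = |E(G2)| = 26, so φ is a bijection on edges as well as vertices. Hence G1 ≅ G2.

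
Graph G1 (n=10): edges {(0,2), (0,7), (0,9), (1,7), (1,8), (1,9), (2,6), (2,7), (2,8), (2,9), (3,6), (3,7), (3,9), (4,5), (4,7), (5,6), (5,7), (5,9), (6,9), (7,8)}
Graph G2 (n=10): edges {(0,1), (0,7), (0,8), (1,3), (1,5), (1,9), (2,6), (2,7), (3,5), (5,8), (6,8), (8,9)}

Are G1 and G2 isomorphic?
No, not isomorphic

The graphs are NOT isomorphic.

Connected components of G1: 1 component(s) with vertex sets [[0, 1, 2, 3, 4, 5, 6, 7, 8, 9]], sizes [10].
Connected components of G2: 2 component(s) with vertex sets [[4], [0, 1, 2, 3, 5, 6, 7, 8, 9]], sizes [1, 9].
The number of connected components (and the multiset of component sizes) is an isomorphism invariant — an isomorphism maps each component of G1 bijectively onto a component of G2. Since G1 has 1 component(s) and G2 has 2, they cannot be isomorphic.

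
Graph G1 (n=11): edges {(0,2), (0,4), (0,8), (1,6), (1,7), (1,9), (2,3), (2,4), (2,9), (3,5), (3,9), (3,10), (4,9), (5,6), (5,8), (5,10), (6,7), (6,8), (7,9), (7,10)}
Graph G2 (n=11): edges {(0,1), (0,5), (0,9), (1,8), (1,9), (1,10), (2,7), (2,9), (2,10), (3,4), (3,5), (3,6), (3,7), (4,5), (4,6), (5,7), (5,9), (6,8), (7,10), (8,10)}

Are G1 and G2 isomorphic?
Yes, isomorphic

The graphs are isomorphic.
One valid mapping φ: V(G1) → V(G2): 0→6, 1→0, 2→3, 3→7, 4→4, 5→10, 6→1, 7→9, 8→8, 9→5, 10→2

Verify φ preserves adjacency — for each edge of G1, its image is an edge of G2:
  (0,2) → (φ(0),φ(2)) = (3,6) ∈ E(G2) ✓
  (0,4) → (φ(0),φ(4)) = (4,6) ∈ E(G2) ✓
  (0,8) → (φ(0),φ(8)) = (6,8) ∈ E(G2) ✓
  (1,6) → (φ(1),φ(6)) = (0,1) ∈ E(G2) ✓
  (1,7) → (φ(1),φ(7)) = (0,9) ∈ E(G2) ✓
  (1,9) → (φ(1),φ(9)) = (0,5) ∈ E(G2) ✓
  (2,3) → (φ(2),φ(3)) = (3,7) ∈ E(G2) ✓
  (2,4) → (φ(2),φ(4)) = (3,4) ∈ E(G2) ✓
  (2,9) → (φ(2),φ(9)) = (3,5) ∈ E(G2) ✓
  (3,5) → (φ(3),φ(5)) = (7,10) ∈ E(G2) ✓
  (3,9) → (φ(3),φ(9)) = (5,7) ∈ E(G2) ✓
  (3,10) → (φ(3),φ(10)) = (2,7) ∈ E(G2) ✓
  (4,9) → (φ(4),φ(9)) = (4,5) ∈ E(G2) ✓
  (5,6) → (φ(5),φ(6)) = (1,10) ∈ E(G2) ✓
  (5,8) → (φ(5),φ(8)) = (8,10) ∈ E(G2) ✓
  (5,10) → (φ(5),φ(10)) = (2,10) ∈ E(G2) ✓
  (6,7) → (φ(6),φ(7)) = (1,9) ∈ E(G2) ✓
  (6,8) → (φ(6),φ(8)) = (1,8) ∈ E(G2) ✓
  (7,9) → (φ(7),φ(9)) = (5,9) ∈ E(G2) ✓
  (7,10) → (φ(7),φ(10)) = (2,9) ∈ E(G2) ✓
All 20 edges of G1 map to edges of G2, and |E(G1)| = |E(G2)| = 20, so φ is a bijection on edges as well as vertices. Hence G1 ≅ G2.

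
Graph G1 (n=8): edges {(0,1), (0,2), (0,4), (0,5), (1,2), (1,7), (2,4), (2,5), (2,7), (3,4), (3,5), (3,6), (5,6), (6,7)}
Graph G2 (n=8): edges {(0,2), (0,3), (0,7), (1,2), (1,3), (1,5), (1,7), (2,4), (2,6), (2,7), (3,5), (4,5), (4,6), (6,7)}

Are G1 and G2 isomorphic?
Yes, isomorphic

The graphs are isomorphic.
One valid mapping φ: V(G1) → V(G2): 0→7, 1→6, 2→2, 3→3, 4→0, 5→1, 6→5, 7→4

Verify φ preserves adjacency — for each edge of G1, its image is an edge of G2:
  (0,1) → (φ(0),φ(1)) = (6,7) ∈ E(G2) ✓
  (0,2) → (φ(0),φ(2)) = (2,7) ∈ E(G2) ✓
  (0,4) → (φ(0),φ(4)) = (0,7) ∈ E(G2) ✓
  (0,5) → (φ(0),φ(5)) = (1,7) ∈ E(G2) ✓
  (1,2) → (φ(1),φ(2)) = (2,6) ∈ E(G2) ✓
  (1,7) → (φ(1),φ(7)) = (4,6) ∈ E(G2) ✓
  (2,4) → (φ(2),φ(4)) = (0,2) ∈ E(G2) ✓
  (2,5) → (φ(2),φ(5)) = (1,2) ∈ E(G2) ✓
  (2,7) → (φ(2),φ(7)) = (2,4) ∈ E(G2) ✓
  (3,4) → (φ(3),φ(4)) = (0,3) ∈ E(G2) ✓
  (3,5) → (φ(3),φ(5)) = (1,3) ∈ E(G2) ✓
  (3,6) → (φ(3),φ(6)) = (3,5) ∈ E(G2) ✓
  (5,6) → (φ(5),φ(6)) = (1,5) ∈ E(G2) ✓
  (6,7) → (φ(6),φ(7)) = (4,5) ∈ E(G2) ✓
All 14 edges of G1 map to edges of G2, and |E(G1)| = |E(G2)| = 14, so φ is a bijection on edges as well as vertices. Hence G1 ≅ G2.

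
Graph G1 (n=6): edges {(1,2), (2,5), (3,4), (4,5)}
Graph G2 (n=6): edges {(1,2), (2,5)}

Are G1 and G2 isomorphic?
No, not isomorphic

The graphs are NOT isomorphic.

Counting edges: G1 has 4 edge(s); G2 has 2 edge(s).
Edge count is an isomorphism invariant (a bijection on vertices induces a bijection on edges), so differing edge counts rule out isomorphism.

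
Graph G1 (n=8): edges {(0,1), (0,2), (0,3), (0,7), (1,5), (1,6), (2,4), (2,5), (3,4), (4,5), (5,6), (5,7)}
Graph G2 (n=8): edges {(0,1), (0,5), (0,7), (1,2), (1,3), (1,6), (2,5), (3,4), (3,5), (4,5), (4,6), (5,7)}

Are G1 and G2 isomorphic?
Yes, isomorphic

The graphs are isomorphic.
One valid mapping φ: V(G1) → V(G2): 0→1, 1→0, 2→3, 3→6, 4→4, 5→5, 6→7, 7→2

Verify φ preserves adjacency — for each edge of G1, its image is an edge of G2:
  (0,1) → (φ(0),φ(1)) = (0,1) ∈ E(G2) ✓
  (0,2) → (φ(0),φ(2)) = (1,3) ∈ E(G2) ✓
  (0,3) → (φ(0),φ(3)) = (1,6) ∈ E(G2) ✓
  (0,7) → (φ(0),φ(7)) = (1,2) ∈ E(G2) ✓
  (1,5) → (φ(1),φ(5)) = (0,5) ∈ E(G2) ✓
  (1,6) → (φ(1),φ(6)) = (0,7) ∈ E(G2) ✓
  (2,4) → (φ(2),φ(4)) = (3,4) ∈ E(G2) ✓
  (2,5) → (φ(2),φ(5)) = (3,5) ∈ E(G2) ✓
  (3,4) → (φ(3),φ(4)) = (4,6) ∈ E(G2) ✓
  (4,5) → (φ(4),φ(5)) = (4,5) ∈ E(G2) ✓
  (5,6) → (φ(5),φ(6)) = (5,7) ∈ E(G2) ✓
  (5,7) → (φ(5),φ(7)) = (2,5) ∈ E(G2) ✓
All 12 edges of G1 map to edges of G2, and |E(G1)| = |E(G2)| = 12, so φ is a bijection on edges as well as vertices. Hence G1 ≅ G2.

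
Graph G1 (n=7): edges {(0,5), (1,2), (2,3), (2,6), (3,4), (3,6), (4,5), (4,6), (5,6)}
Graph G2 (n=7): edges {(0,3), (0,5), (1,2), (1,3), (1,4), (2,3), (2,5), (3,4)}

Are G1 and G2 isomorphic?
No, not isomorphic

The graphs are NOT isomorphic.

Counting triangles (3-cliques): G1 has 3, G2 has 2.
Triangle count is an isomorphism invariant, so differing triangle counts rule out isomorphism.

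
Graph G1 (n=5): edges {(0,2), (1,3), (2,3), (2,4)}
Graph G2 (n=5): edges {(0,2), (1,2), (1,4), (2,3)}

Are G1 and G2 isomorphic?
Yes, isomorphic

The graphs are isomorphic.
One valid mapping φ: V(G1) → V(G2): 0→0, 1→4, 2→2, 3→1, 4→3

Verify φ preserves adjacency — for each edge of G1, its image is an edge of G2:
  (0,2) → (φ(0),φ(2)) = (0,2) ∈ E(G2) ✓
  (1,3) → (φ(1),φ(3)) = (1,4) ∈ E(G2) ✓
  (2,3) → (φ(2),φ(3)) = (1,2) ∈ E(G2) ✓
  (2,4) → (φ(2),φ(4)) = (2,3) ∈ E(G2) ✓
All 4 edges of G1 map to edges of G2, and |E(G1)| = |E(G2)| = 4, so φ is a bijection on edges as well as vertices. Hence G1 ≅ G2.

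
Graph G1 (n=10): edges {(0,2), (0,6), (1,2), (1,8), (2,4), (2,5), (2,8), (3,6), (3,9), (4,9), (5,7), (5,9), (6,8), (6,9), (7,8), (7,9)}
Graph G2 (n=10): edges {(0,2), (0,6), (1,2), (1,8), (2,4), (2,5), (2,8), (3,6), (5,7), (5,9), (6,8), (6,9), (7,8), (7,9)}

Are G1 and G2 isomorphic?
No, not isomorphic

The graphs are NOT isomorphic.

Counting edges: G1 has 16 edge(s); G2 has 14 edge(s).
Edge count is an isomorphism invariant (a bijection on vertices induces a bijection on edges), so differing edge counts rule out isomorphism.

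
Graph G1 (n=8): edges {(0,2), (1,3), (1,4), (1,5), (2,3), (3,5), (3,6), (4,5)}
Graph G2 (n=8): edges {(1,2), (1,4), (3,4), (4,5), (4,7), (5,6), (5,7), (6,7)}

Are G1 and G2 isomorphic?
Yes, isomorphic

The graphs are isomorphic.
One valid mapping φ: V(G1) → V(G2): 0→2, 1→7, 2→1, 3→4, 4→6, 5→5, 6→3, 7→0

Verify φ preserves adjacency — for each edge of G1, its image is an edge of G2:
  (0,2) → (φ(0),φ(2)) = (1,2) ∈ E(G2) ✓
  (1,3) → (φ(1),φ(3)) = (4,7) ∈ E(G2) ✓
  (1,4) → (φ(1),φ(4)) = (6,7) ∈ E(G2) ✓
  (1,5) → (φ(1),φ(5)) = (5,7) ∈ E(G2) ✓
  (2,3) → (φ(2),φ(3)) = (1,4) ∈ E(G2) ✓
  (3,5) → (φ(3),φ(5)) = (4,5) ∈ E(G2) ✓
  (3,6) → (φ(3),φ(6)) = (3,4) ∈ E(G2) ✓
  (4,5) → (φ(4),φ(5)) = (5,6) ∈ E(G2) ✓
All 8 edges of G1 map to edges of G2, and |E(G1)| = |E(G2)| = 8, so φ is a bijection on edges as well as vertices. Hence G1 ≅ G2.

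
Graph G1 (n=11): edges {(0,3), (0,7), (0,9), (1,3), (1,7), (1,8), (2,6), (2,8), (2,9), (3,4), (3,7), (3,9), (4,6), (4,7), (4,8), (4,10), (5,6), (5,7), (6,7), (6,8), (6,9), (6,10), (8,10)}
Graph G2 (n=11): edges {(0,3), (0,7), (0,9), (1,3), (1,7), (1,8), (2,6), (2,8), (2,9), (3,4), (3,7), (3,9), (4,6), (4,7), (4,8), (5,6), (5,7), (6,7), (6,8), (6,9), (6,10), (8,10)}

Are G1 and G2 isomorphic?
No, not isomorphic

The graphs are NOT isomorphic.

Counting edges: G1 has 23 edge(s); G2 has 22 edge(s).
Edge count is an isomorphism invariant (a bijection on vertices induces a bijection on edges), so differing edge counts rule out isomorphism.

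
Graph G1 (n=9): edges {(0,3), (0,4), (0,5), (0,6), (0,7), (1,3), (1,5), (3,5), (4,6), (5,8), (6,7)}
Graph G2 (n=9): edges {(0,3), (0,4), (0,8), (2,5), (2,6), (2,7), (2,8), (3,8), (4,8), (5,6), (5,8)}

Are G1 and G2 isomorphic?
Yes, isomorphic

The graphs are isomorphic.
One valid mapping φ: V(G1) → V(G2): 0→8, 1→6, 2→1, 3→5, 4→3, 5→2, 6→0, 7→4, 8→7

Verify φ preserves adjacency — for each edge of G1, its image is an edge of G2:
  (0,3) → (φ(0),φ(3)) = (5,8) ∈ E(G2) ✓
  (0,4) → (φ(0),φ(4)) = (3,8) ∈ E(G2) ✓
  (0,5) → (φ(0),φ(5)) = (2,8) ∈ E(G2) ✓
  (0,6) → (φ(0),φ(6)) = (0,8) ∈ E(G2) ✓
  (0,7) → (φ(0),φ(7)) = (4,8) ∈ E(G2) ✓
  (1,3) → (φ(1),φ(3)) = (5,6) ∈ E(G2) ✓
  (1,5) → (φ(1),φ(5)) = (2,6) ∈ E(G2) ✓
  (3,5) → (φ(3),φ(5)) = (2,5) ∈ E(G2) ✓
  (4,6) → (φ(4),φ(6)) = (0,3) ∈ E(G2) ✓
  (5,8) → (φ(5),φ(8)) = (2,7) ∈ E(G2) ✓
  (6,7) → (φ(6),φ(7)) = (0,4) ∈ E(G2) ✓
All 11 edges of G1 map to edges of G2, and |E(G1)| = |E(G2)| = 11, so φ is a bijection on edges as well as vertices. Hence G1 ≅ G2.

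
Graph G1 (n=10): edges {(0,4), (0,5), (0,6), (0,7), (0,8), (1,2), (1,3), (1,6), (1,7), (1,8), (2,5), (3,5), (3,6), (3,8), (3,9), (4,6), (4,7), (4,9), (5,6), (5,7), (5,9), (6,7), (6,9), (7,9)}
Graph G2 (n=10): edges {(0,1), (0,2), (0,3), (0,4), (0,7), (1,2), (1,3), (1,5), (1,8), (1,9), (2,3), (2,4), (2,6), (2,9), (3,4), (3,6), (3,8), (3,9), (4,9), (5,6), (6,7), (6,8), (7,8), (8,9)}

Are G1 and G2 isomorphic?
Yes, isomorphic

The graphs are isomorphic.
One valid mapping φ: V(G1) → V(G2): 0→0, 1→6, 2→5, 3→8, 4→4, 5→1, 6→3, 7→2, 8→7, 9→9

Verify φ preserves adjacency — for each edge of G1, its image is an edge of G2:
  (0,4) → (φ(0),φ(4)) = (0,4) ∈ E(G2) ✓
  (0,5) → (φ(0),φ(5)) = (0,1) ∈ E(G2) ✓
  (0,6) → (φ(0),φ(6)) = (0,3) ∈ E(G2) ✓
  (0,7) → (φ(0),φ(7)) = (0,2) ∈ E(G2) ✓
  (0,8) → (φ(0),φ(8)) = (0,7) ∈ E(G2) ✓
  (1,2) → (φ(1),φ(2)) = (5,6) ∈ E(G2) ✓
  (1,3) → (φ(1),φ(3)) = (6,8) ∈ E(G2) ✓
  (1,6) → (φ(1),φ(6)) = (3,6) ∈ E(G2) ✓
  (1,7) → (φ(1),φ(7)) = (2,6) ∈ E(G2) ✓
  (1,8) → (φ(1),φ(8)) = (6,7) ∈ E(G2) ✓
  (2,5) → (φ(2),φ(5)) = (1,5) ∈ E(G2) ✓
  (3,5) → (φ(3),φ(5)) = (1,8) ∈ E(G2) ✓
  (3,6) → (φ(3),φ(6)) = (3,8) ∈ E(G2) ✓
  (3,8) → (φ(3),φ(8)) = (7,8) ∈ E(G2) ✓
  (3,9) → (φ(3),φ(9)) = (8,9) ∈ E(G2) ✓
  (4,6) → (φ(4),φ(6)) = (3,4) ∈ E(G2) ✓
  (4,7) → (φ(4),φ(7)) = (2,4) ∈ E(G2) ✓
  (4,9) → (φ(4),φ(9)) = (4,9) ∈ E(G2) ✓
  (5,6) → (φ(5),φ(6)) = (1,3) ∈ E(G2) ✓
  (5,7) → (φ(5),φ(7)) = (1,2) ∈ E(G2) ✓
  (5,9) → (φ(5),φ(9)) = (1,9) ∈ E(G2) ✓
  (6,7) → (φ(6),φ(7)) = (2,3) ∈ E(G2) ✓
  (6,9) → (φ(6),φ(9)) = (3,9) ∈ E(G2) ✓
  (7,9) → (φ(7),φ(9)) = (2,9) ∈ E(G2) ✓
All 24 edges of G1 map to edges of G2, and |E(G1)| = |E(G2)| = 24, so φ is a bijection on edges as well as vertices. Hence G1 ≅ G2.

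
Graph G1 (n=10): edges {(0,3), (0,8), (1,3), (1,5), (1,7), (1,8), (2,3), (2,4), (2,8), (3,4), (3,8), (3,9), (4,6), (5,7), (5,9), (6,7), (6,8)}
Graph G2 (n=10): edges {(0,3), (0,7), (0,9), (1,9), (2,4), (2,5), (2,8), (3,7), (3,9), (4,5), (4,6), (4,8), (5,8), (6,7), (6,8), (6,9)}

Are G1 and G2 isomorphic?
No, not isomorphic

The graphs are NOT isomorphic.

Degrees in G1: deg(0)=2, deg(1)=4, deg(2)=3, deg(3)=6, deg(4)=3, deg(5)=3, deg(6)=3, deg(7)=3, deg(8)=5, deg(9)=2.
Sorted degree sequence of G1: [6, 5, 4, 3, 3, 3, 3, 3, 2, 2].
Degrees in G2: deg(0)=3, deg(1)=1, deg(2)=3, deg(3)=3, deg(4)=4, deg(5)=3, deg(6)=4, deg(7)=3, deg(8)=4, deg(9)=4.
Sorted degree sequence of G2: [4, 4, 4, 4, 3, 3, 3, 3, 3, 1].
The (sorted) degree sequence is an isomorphism invariant, so since G1 and G2 have different degree sequences they cannot be isomorphic.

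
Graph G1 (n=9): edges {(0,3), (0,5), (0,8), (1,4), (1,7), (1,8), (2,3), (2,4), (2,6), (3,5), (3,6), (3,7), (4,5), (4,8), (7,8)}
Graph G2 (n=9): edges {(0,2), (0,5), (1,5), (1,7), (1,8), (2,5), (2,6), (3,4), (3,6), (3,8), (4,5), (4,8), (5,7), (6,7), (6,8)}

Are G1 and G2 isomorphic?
Yes, isomorphic

The graphs are isomorphic.
One valid mapping φ: V(G1) → V(G2): 0→1, 1→3, 2→2, 3→5, 4→6, 5→7, 6→0, 7→4, 8→8

Verify φ preserves adjacency — for each edge of G1, its image is an edge of G2:
  (0,3) → (φ(0),φ(3)) = (1,5) ∈ E(G2) ✓
  (0,5) → (φ(0),φ(5)) = (1,7) ∈ E(G2) ✓
  (0,8) → (φ(0),φ(8)) = (1,8) ∈ E(G2) ✓
  (1,4) → (φ(1),φ(4)) = (3,6) ∈ E(G2) ✓
  (1,7) → (φ(1),φ(7)) = (3,4) ∈ E(G2) ✓
  (1,8) → (φ(1),φ(8)) = (3,8) ∈ E(G2) ✓
  (2,3) → (φ(2),φ(3)) = (2,5) ∈ E(G2) ✓
  (2,4) → (φ(2),φ(4)) = (2,6) ∈ E(G2) ✓
  (2,6) → (φ(2),φ(6)) = (0,2) ∈ E(G2) ✓
  (3,5) → (φ(3),φ(5)) = (5,7) ∈ E(G2) ✓
  (3,6) → (φ(3),φ(6)) = (0,5) ∈ E(G2) ✓
  (3,7) → (φ(3),φ(7)) = (4,5) ∈ E(G2) ✓
  (4,5) → (φ(4),φ(5)) = (6,7) ∈ E(G2) ✓
  (4,8) → (φ(4),φ(8)) = (6,8) ∈ E(G2) ✓
  (7,8) → (φ(7),φ(8)) = (4,8) ∈ E(G2) ✓
All 15 edges of G1 map to edges of G2, and |E(G1)| = |E(G2)| = 15, so φ is a bijection on edges as well as vertices. Hence G1 ≅ G2.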